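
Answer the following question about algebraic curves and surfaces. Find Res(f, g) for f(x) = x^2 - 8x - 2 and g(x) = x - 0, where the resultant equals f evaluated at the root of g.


For Res(f, x - c), we evaluate f at x = c.
f(0) = 0^2 - 8*0 - 2
= 0 + 0 - 2
= 0 - 2 = -2
Res(f, g) = -2

-2


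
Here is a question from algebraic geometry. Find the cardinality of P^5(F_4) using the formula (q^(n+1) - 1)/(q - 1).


P^5(F_4) has (q^(n+1) - 1)/(q - 1) points.
= 4^5 + 4^4 + 4^3 + 4^2 + 4^1 + 4^0
= 1024 + 256 + 64 + 16 + 4 + 1
= 1365

1365


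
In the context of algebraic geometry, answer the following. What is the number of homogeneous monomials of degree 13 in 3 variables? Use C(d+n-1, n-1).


The number of degree-13 monomials in 3 variables is C(d+n-1, n-1).
= C(13+3-1, 3-1) = C(15, 2)
= 105

105


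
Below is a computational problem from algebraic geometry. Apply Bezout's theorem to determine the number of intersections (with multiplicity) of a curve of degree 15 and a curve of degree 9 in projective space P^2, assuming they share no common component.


Bezout's theorem states the intersection count equals the product of degrees.
Intersection count = 15 * 9 = 135

135


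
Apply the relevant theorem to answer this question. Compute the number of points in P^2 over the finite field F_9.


P^2(F_9) has (q^(n+1) - 1)/(q - 1) points.
= 9^2 + 9^1 + 9^0
= 81 + 9 + 1
= 91

91


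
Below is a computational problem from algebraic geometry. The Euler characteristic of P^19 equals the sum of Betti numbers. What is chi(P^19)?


The complex projective space P^19 has one cell in each even real dimension 0, 2, ..., 38.
The cohomology groups are H^{2k}(P^19) = Z for k = 0,...,19, and 0 otherwise.
Euler characteristic = sum of Betti numbers = 1 per even-dimensional cohomology group.
chi(P^19) = 19 + 1 = 20

20


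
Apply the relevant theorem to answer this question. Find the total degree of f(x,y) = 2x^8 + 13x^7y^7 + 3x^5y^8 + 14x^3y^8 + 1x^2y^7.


Examine each term for its total degree (sum of exponents).
  Term '2x^8' has total degree 8+0 = 8.
  Term '13x^7y^7' has total degree 7+7 = 14.
  Term '3x^5y^8' has total degree 5+8 = 13.
  Term '14x^3y^8' has total degree 3+8 = 11.
  Term '1x^2y^7' has total degree 2+7 = 9.
The maximum total degree among all terms is 14.

14


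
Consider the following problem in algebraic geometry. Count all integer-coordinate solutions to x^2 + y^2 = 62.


Systematically check integer values of x where x^2 <= 62.
For each valid x, check if 62 - x^2 is a perfect square.
Total integer solutions found: 0

0


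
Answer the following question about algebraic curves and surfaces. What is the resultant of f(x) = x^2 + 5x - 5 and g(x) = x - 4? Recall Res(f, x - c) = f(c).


For Res(f, x - c), we evaluate f at x = c.
f(4) = 4^2 + 5*4 - 5
= 16 + 20 - 5
= 36 - 5 = 31
Res(f, g) = 31

31


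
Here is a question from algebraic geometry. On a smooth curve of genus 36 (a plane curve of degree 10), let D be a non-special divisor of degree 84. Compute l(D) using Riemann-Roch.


First, compute the genus of a smooth plane curve of degree 10:
g = (d-1)(d-2)/2 = (10-1)(10-2)/2 = 36
For a non-special divisor D (i.e., h^1(D) = 0), Riemann-Roch gives:
l(D) = deg(D) - g + 1
Since deg(D) = 84 >= 2g - 1 = 71, D is non-special.
l(D) = 84 - 36 + 1 = 49

49


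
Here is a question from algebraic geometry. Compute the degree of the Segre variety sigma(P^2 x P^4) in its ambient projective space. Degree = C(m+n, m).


The degree of the Segre variety P^2 x P^4 is C(m+n, m).
= C(6, 2)
= 15

15


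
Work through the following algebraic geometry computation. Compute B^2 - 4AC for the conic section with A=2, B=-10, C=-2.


The discriminant of a conic Ax^2 + Bxy + Cy^2 + ... = 0 is B^2 - 4AC.
B^2 = (-10)^2 = 100
4AC = 4*2*(-2) = -16
Discriminant = 100 + 16 = 116

116


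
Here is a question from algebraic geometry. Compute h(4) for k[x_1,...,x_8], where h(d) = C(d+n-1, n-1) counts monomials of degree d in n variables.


The Hilbert function for the polynomial ring in 8 variables is:
h(d) = C(d+n-1, n-1)
h(4) = C(4+8-1, 8-1) = C(11, 7)
= 11! / (7! * 4!)
= 330

330


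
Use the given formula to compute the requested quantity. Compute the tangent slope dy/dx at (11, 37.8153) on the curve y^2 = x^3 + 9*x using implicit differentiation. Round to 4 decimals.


Using implicit differentiation of y^2 = x^3 + 9*x:
2y * dy/dx = 3x^2 + 9
dy/dx = (3x^2 + 9)/(2y)
Numerator: 3*11^2 + 9 = 372
Denominator: 2*37.8153 = 75.6306
dy/dx = 372/75.6306 = 4.9186

4.9186


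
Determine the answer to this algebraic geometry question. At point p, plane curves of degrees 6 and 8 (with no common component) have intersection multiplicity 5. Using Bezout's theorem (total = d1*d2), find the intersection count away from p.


By Bezout's theorem, the total intersection number is d1 * d2.
Total = 6 * 8 = 48
Intersection multiplicity at p = 5
Remaining intersections = 48 - 5 = 43

43


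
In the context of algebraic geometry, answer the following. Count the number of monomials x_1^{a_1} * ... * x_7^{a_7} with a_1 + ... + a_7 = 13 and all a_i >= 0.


The number of degree-13 monomials in 7 variables is C(d+n-1, n-1).
= C(13+7-1, 7-1) = C(19, 6)
= 27132

27132


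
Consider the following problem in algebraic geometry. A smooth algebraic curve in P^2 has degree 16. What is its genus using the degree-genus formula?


Using the genus formula for smooth plane curves:
g = (d-1)(d-2)/2
g = (16-1)(16-2)/2
g = 15*14/2
g = 210/2 = 105

105


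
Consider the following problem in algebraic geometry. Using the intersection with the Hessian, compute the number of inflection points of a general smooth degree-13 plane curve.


For a general smooth plane curve C of degree d, the inflection points are
the intersection of C with its Hessian curve, which has degree 3(d-2).
By Bezout, the total intersection number is d * 3(d-2) = 13 * 33 = 429.
For a general curve every flex is ordinary, so each contributes
multiplicity 1 to C·Hess(C), and the number of distinct inflection
points is 3d(d-2).
Inflection points = 3*13*(13-2) = 3*13*11 = 429

429


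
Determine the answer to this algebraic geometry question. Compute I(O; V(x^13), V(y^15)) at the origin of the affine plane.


The intersection multiplicity of V(x^a) and V(y^b) at the origin is:
I(O; V(x^13), V(y^15)) = dim_k(k[x,y]/(x^13, y^15))
A basis for k[x,y]/(x^13, y^15) is the set of monomials x^i * y^j
where 0 <= i < 13 and 0 <= j < 15.
The number of such monomials is 13 * 15 = 195

195


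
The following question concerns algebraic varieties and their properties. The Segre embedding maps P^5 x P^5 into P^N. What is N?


The Segre embedding maps P^m x P^n into P^N via
all products of coordinates from each factor.
N = (m+1)(n+1) - 1
N = (5+1)(5+1) - 1
N = 6*6 - 1
N = 36 - 1 = 35

35


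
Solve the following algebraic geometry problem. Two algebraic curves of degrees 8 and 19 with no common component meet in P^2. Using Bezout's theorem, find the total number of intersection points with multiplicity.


Bezout's theorem states the intersection count equals the product of degrees.
Intersection count = 8 * 19 = 152

152


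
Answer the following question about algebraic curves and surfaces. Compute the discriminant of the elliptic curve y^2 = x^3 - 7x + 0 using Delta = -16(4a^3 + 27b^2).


Compute each component:
4a^3 = 4*(-7)^3 = 4*(-343) = -1372
27b^2 = 27*0^2 = 27*0 = 0
4a^3 + 27b^2 = -1372 + 0 = -1372
Delta = -16*(-1372) = 21952

21952


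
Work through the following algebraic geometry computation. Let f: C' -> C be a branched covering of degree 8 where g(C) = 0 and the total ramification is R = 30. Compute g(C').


Riemann-Hurwitz formula: 2g' - 2 = d(2g - 2) + R
Given: d = 8, g = 0, R = 30
2g' - 2 = 8*(2*0 - 2) + 30
2g' - 2 = 8*(-2) + 30
2g' - 2 = -16 + 30 = 14
2g' = 16
g' = 8

8


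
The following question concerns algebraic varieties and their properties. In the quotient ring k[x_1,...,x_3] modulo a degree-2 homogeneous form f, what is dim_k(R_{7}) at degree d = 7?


For R = k[x_1,...,x_n]/(f) with f homogeneous of degree e:
The Hilbert series is (1 - t^e)/(1 - t)^n.
So h(d) = C(d+n-1, n-1) - C(d-e+n-1, n-1) for d >= e.
With n=3, e=2, d=7:
C(7+3-1, 3-1) = C(9, 2) = 36
C(7-2+3-1, 3-1) = C(7, 2) = 21
h(7) = 36 - 21 = 15

15


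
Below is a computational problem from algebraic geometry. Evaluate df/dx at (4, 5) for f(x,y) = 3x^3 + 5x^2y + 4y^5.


df/dx = 3*3*x^2 + 2*5*x^1*y
At (4,5): 3*3*4^2 + 2*5*4^1*5
= 144 + 200
= 344

344


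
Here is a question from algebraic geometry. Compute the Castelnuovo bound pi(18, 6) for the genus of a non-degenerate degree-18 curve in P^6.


Castelnuovo's bound: write d - 1 = m(r-1) + epsilon with 0 <= epsilon < r-1.
d - 1 = 18 - 1 = 17
r - 1 = 6 - 1 = 5
17 = 3*5 + 2, so m = 3, epsilon = 2
pi(d, r) = m(m-1)(r-1)/2 + m*epsilon
= 3*2*5/2 + 3*2
= 30/2 + 6
= 15 + 6 = 21

21


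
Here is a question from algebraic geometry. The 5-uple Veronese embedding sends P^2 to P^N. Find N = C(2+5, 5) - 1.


The Veronese embedding v_d: P^n -> P^N maps each point to all
degree-d monomials in n+1 homogeneous coordinates.
N = C(n+d, d) - 1
N = C(2+5, 5) - 1
N = C(7, 5) - 1
C(7, 5) = 21
N = 21 - 1 = 20

20


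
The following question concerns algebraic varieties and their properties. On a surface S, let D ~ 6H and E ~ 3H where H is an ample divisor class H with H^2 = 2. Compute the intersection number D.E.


Using bilinearity of the intersection pairing on a surface S:
(aH).(bH) = ab * (H.H)
We have H^2 = 2.
D.E = (6H).(3H) = 6*3*2
= 18*2
= 36

36


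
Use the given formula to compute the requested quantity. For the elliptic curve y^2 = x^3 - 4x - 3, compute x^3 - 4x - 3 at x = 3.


Compute x^3 - 4x - 3 at x = 3:
x^3 = 3^3 = 27
(-4)*x = (-4)*3 = -12
Sum: 27 - 12 - 3 = 12

12


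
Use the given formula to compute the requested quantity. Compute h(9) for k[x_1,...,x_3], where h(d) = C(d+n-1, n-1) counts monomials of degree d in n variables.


The Hilbert function for the polynomial ring in 3 variables is:
h(d) = C(d+n-1, n-1)
h(9) = C(9+3-1, 3-1) = C(11, 2)
= 11! / (2! * 9!)
= 55

55


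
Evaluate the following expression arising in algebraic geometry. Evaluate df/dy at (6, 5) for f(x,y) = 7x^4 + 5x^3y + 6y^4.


df/dy = 5*x^3 + 4*6*y^3
At (6,5): 5*6^3 + 4*6*5^3
= 1080 + 3000
= 4080

4080


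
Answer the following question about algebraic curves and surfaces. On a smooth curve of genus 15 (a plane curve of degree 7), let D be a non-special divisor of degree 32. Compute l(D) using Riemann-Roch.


First, compute the genus of a smooth plane curve of degree 7:
g = (d-1)(d-2)/2 = (7-1)(7-2)/2 = 15
For a non-special divisor D (i.e., h^1(D) = 0), Riemann-Roch gives:
l(D) = deg(D) - g + 1
Since deg(D) = 32 >= 2g - 1 = 29, D is non-special.
l(D) = 32 - 15 + 1 = 18

18


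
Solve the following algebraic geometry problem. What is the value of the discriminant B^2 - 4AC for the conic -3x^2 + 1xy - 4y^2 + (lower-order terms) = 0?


The discriminant of a conic Ax^2 + Bxy + Cy^2 + ... = 0 is B^2 - 4AC.
B^2 = 1^2 = 1
4AC = 4*(-3)*(-4) = 48
Discriminant = 1 - 48 = -47

-47


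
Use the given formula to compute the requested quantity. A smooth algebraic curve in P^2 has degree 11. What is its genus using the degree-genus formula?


Using the genus formula for smooth plane curves:
g = (d-1)(d-2)/2
g = (11-1)(11-2)/2
g = 10*9/2
g = 90/2 = 45

45


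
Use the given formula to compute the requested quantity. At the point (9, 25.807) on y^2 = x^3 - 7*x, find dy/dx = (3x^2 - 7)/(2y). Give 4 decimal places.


Using implicit differentiation of y^2 = x^3 - 7*x:
2y * dy/dx = 3x^2 - 7
dy/dx = (3x^2 - 7)/(2y)
Numerator: 3*9^2 - 7 = 236
Denominator: 2*25.807 = 51.614
dy/dx = 236/51.614 = 4.5724

4.5724


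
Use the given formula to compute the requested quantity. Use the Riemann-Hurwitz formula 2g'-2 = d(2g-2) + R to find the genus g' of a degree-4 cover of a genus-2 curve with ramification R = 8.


Riemann-Hurwitz formula: 2g' - 2 = d(2g - 2) + R
Given: d = 4, g = 2, R = 8
2g' - 2 = 4*(2*2 - 2) + 8
2g' - 2 = 4*2 + 8
2g' - 2 = 8 + 8 = 16
2g' = 18
g' = 9

9


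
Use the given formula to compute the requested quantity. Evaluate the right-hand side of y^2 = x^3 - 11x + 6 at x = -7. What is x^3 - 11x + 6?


Compute x^3 - 11x + 6 at x = -7:
x^3 = (-7)^3 = -343
(-11)*x = (-11)*(-7) = 77
Sum: -343 + 77 + 6 = -260

-260


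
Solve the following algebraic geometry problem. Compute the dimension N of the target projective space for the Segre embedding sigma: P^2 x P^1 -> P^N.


The Segre embedding maps P^m x P^n into P^N via
all products of coordinates from each factor.
N = (m+1)(n+1) - 1
N = (2+1)(1+1) - 1
N = 3*2 - 1
N = 6 - 1 = 5

5


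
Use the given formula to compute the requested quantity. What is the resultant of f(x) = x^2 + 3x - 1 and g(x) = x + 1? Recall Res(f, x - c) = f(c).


For Res(f, x - c), we evaluate f at x = c.
f(-1) = (-1)^2 + 3*(-1) - 1
= 1 - 3 - 1
= -2 - 1 = -3
Res(f, g) = -3

-3


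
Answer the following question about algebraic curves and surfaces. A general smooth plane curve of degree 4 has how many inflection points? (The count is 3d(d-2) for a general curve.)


For a general smooth plane curve C of degree d, the inflection points are
the intersection of C with its Hessian curve, which has degree 3(d-2).
By Bezout, the total intersection number is d * 3(d-2) = 4 * 6 = 24.
For a general curve every flex is ordinary, so each contributes
multiplicity 1 to C·Hess(C), and the number of distinct inflection
points is 3d(d-2).
Inflection points = 3*4*(4-2) = 3*4*2 = 24

24


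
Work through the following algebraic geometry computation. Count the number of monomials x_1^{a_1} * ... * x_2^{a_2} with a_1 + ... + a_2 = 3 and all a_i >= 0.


The number of degree-3 monomials in 2 variables is C(d+n-1, n-1).
= C(3+2-1, 2-1) = C(4, 1)
= 4

4


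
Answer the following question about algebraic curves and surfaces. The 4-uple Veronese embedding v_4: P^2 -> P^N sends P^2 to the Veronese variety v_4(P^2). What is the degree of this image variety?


The Veronese variety v_4(P^2) has degree d^r.
d^r = 4^2 = 16

16


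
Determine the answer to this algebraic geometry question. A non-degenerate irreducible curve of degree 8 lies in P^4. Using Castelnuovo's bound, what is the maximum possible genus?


Castelnuovo's bound: write d - 1 = m(r-1) + epsilon with 0 <= epsilon < r-1.
d - 1 = 8 - 1 = 7
r - 1 = 4 - 1 = 3
7 = 2*3 + 1, so m = 2, epsilon = 1
pi(d, r) = m(m-1)(r-1)/2 + m*epsilon
= 2*1*3/2 + 2*1
= 6/2 + 2
= 3 + 2 = 5

5


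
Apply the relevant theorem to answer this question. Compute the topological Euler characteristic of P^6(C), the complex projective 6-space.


The complex projective space P^6 has one cell in each even real dimension 0, 2, ..., 12.
The cohomology groups are H^{2k}(P^6) = Z for k = 0,...,6, and 0 otherwise.
Euler characteristic = sum of Betti numbers = 1 per even-dimensional cohomology group.
chi(P^6) = 6 + 1 = 7

7


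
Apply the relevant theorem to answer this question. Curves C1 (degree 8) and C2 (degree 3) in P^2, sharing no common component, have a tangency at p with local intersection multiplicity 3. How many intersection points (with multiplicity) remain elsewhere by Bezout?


By Bezout's theorem, the total intersection number is d1 * d2.
Total = 8 * 3 = 24
Intersection multiplicity at p = 3
Remaining intersections = 24 - 3 = 21

21


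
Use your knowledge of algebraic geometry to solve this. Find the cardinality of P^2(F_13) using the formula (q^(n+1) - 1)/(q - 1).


P^2(F_13) has (q^(n+1) - 1)/(q - 1) points.
= 13^2 + 13^1 + 13^0
= 169 + 13 + 1
= 183

183


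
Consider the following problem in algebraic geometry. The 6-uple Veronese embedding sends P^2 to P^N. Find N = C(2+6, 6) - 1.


The Veronese embedding v_d: P^n -> P^N maps each point to all
degree-d monomials in n+1 homogeneous coordinates.
N = C(n+d, d) - 1
N = C(2+6, 6) - 1
N = C(8, 6) - 1
C(8, 6) = 28
N = 28 - 1 = 27

27


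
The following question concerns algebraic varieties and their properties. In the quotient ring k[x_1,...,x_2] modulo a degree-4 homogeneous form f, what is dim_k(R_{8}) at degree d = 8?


For R = k[x_1,...,x_n]/(f) with f homogeneous of degree e:
The Hilbert series is (1 - t^e)/(1 - t)^n.
So h(d) = C(d+n-1, n-1) - C(d-e+n-1, n-1) for d >= e.
With n=2, e=4, d=8:
C(8+2-1, 2-1) = C(9, 1) = 9
C(8-4+2-1, 2-1) = C(5, 1) = 5
h(8) = 9 - 5 = 4

4


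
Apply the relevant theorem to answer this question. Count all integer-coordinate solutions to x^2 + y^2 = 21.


Systematically check integer values of x where x^2 <= 21.
For each valid x, check if 21 - x^2 is a perfect square.
Total integer solutions found: 0

0


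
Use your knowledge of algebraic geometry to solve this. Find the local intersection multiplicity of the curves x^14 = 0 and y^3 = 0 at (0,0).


The intersection multiplicity of V(x^a) and V(y^b) at the origin is:
I(O; V(x^14), V(y^3)) = dim_k(k[x,y]/(x^14, y^3))
A basis for k[x,y]/(x^14, y^3) is the set of monomials x^i * y^j
where 0 <= i < 14 and 0 <= j < 3.
The number of such monomials is 14 * 3 = 42

42


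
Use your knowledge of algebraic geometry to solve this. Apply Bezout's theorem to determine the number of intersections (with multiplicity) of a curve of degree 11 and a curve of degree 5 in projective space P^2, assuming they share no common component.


Bezout's theorem states the intersection count equals the product of degrees.
Intersection count = 11 * 5 = 55

55


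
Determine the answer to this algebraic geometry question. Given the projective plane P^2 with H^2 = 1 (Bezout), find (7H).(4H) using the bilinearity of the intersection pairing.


Using bilinearity of the intersection pairing on the projective plane P^2:
(aH).(bH) = ab * (H.H)
We have H^2 = 1 (Bezout).
D.E = (7H).(4H) = 7*4*1
= 28*1
= 28

28


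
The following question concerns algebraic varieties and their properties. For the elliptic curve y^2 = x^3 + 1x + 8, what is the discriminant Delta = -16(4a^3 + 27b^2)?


Compute each component:
4a^3 = 4*1^3 = 4*1 = 4
27b^2 = 27*8^2 = 27*64 = 1728
4a^3 + 27b^2 = 4 + 1728 = 1732
Delta = -16*1732 = -27712

-27712


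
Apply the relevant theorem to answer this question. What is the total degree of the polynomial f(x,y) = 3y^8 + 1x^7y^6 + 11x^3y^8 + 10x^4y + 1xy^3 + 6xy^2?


Examine each term for its total degree (sum of exponents).
  Term '3y^8' has total degree 0+8 = 8.
  Term '1x^7y^6' has total degree 7+6 = 13.
  Term '11x^3y^8' has total degree 3+8 = 11.
  Term '10x^4y' has total degree 4+1 = 5.
  Term '1xy^3' has total degree 1+3 = 4.
  Term '6xy^2' has total degree 1+2 = 3.
The maximum total degree among all terms is 13.

13


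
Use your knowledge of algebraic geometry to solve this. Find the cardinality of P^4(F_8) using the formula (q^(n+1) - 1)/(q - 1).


P^4(F_8) has (q^(n+1) - 1)/(q - 1) points.
= 8^4 + 8^3 + 8^2 + 8^1 + 8^0
= 4096 + 512 + 64 + 8 + 1
= 4681

4681


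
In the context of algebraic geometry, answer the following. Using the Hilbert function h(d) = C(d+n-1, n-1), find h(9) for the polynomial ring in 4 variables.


The Hilbert function for the polynomial ring in 4 variables is:
h(d) = C(d+n-1, n-1)
h(9) = C(9+4-1, 4-1) = C(12, 3)
= 12! / (3! * 9!)
= 220

220


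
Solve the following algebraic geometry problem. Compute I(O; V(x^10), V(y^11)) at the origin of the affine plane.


The intersection multiplicity of V(x^a) and V(y^b) at the origin is:
I(O; V(x^10), V(y^11)) = dim_k(k[x,y]/(x^10, y^11))
A basis for k[x,y]/(x^10, y^11) is the set of monomials x^i * y^j
where 0 <= i < 10 and 0 <= j < 11.
The number of such monomials is 10 * 11 = 110

110


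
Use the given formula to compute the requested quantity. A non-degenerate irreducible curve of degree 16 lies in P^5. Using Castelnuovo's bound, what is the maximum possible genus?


Castelnuovo's bound: write d - 1 = m(r-1) + epsilon with 0 <= epsilon < r-1.
d - 1 = 16 - 1 = 15
r - 1 = 5 - 1 = 4
15 = 3*4 + 3, so m = 3, epsilon = 3
pi(d, r) = m(m-1)(r-1)/2 + m*epsilon
= 3*2*4/2 + 3*3
= 24/2 + 9
= 12 + 9 = 21

21


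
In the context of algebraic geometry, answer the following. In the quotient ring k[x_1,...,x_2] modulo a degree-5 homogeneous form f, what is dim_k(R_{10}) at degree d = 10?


For R = k[x_1,...,x_n]/(f) with f homogeneous of degree e:
The Hilbert series is (1 - t^e)/(1 - t)^n.
So h(d) = C(d+n-1, n-1) - C(d-e+n-1, n-1) for d >= e.
With n=2, e=5, d=10:
C(10+2-1, 2-1) = C(11, 1) = 11
C(10-5+2-1, 2-1) = C(6, 1) = 6
h(10) = 11 - 6 = 5

5


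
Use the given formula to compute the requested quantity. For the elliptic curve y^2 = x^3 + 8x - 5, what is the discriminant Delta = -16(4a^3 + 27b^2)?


Compute each component:
4a^3 = 4*8^3 = 4*512 = 2048
27b^2 = 27*(-5)^2 = 27*25 = 675
4a^3 + 27b^2 = 2048 + 675 = 2723
Delta = -16*2723 = -43568

-43568


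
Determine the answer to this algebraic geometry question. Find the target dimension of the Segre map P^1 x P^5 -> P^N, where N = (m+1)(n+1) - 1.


The Segre embedding maps P^m x P^n into P^N via
all products of coordinates from each factor.
N = (m+1)(n+1) - 1
N = (1+1)(5+1) - 1
N = 2*6 - 1
N = 12 - 1 = 11

11


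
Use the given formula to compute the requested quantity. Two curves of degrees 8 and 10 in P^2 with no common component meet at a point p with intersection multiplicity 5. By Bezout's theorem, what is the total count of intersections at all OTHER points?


By Bezout's theorem, the total intersection number is d1 * d2.
Total = 8 * 10 = 80
Intersection multiplicity at p = 5
Remaining intersections = 80 - 5 = 75

75


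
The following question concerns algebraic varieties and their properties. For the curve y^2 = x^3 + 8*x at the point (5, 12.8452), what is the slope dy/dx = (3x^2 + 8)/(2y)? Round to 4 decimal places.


Using implicit differentiation of y^2 = x^3 + 8*x:
2y * dy/dx = 3x^2 + 8
dy/dx = (3x^2 + 8)/(2y)
Numerator: 3*5^2 + 8 = 83
Denominator: 2*12.8452 = 25.6904
dy/dx = 83/25.6904 = 3.2308

3.2308


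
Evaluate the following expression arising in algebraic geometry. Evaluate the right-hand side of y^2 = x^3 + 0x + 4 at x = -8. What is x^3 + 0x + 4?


Compute x^3 + 0x + 4 at x = -8:
x^3 = (-8)^3 = -512
0*x = 0*(-8) = 0
Sum: -512 + 0 + 4 = -508

-508


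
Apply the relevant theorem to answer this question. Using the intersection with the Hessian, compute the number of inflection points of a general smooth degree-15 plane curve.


For a general smooth plane curve C of degree d, the inflection points are
the intersection of C with its Hessian curve, which has degree 3(d-2).
By Bezout, the total intersection number is d * 3(d-2) = 15 * 39 = 585.
For a general curve every flex is ordinary, so each contributes
multiplicity 1 to C·Hess(C), and the number of distinct inflection
points is 3d(d-2).
Inflection points = 3*15*(15-2) = 3*15*13 = 585

585


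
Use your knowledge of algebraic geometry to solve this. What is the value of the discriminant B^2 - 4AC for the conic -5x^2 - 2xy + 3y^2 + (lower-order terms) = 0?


The discriminant of a conic Ax^2 + Bxy + Cy^2 + ... = 0 is B^2 - 4AC.
B^2 = (-2)^2 = 4
4AC = 4*(-5)*3 = -60
Discriminant = 4 + 60 = 64

64


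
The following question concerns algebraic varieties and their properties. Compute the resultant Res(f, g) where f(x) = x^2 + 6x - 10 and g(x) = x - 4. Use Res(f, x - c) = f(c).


For Res(f, x - c), we evaluate f at x = c.
f(4) = 4^2 + 6*4 - 10
= 16 + 24 - 10
= 40 - 10 = 30
Res(f, g) = 30

30


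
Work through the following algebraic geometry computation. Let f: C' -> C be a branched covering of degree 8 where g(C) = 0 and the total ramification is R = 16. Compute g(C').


Riemann-Hurwitz formula: 2g' - 2 = d(2g - 2) + R
Given: d = 8, g = 0, R = 16
2g' - 2 = 8*(2*0 - 2) + 16
2g' - 2 = 8*(-2) + 16
2g' - 2 = -16 + 16 = 0
2g' = 2
g' = 1

1


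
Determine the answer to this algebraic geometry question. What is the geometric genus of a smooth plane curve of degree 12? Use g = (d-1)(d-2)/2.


Using the genus formula for smooth plane curves:
g = (d-1)(d-2)/2
g = (12-1)(12-2)/2
g = 11*10/2
g = 110/2 = 55

55


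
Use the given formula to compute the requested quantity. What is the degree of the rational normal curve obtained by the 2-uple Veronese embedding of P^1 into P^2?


The rational normal curve in P^2 is the image of P^1 under the 2-uple Veronese.
A general hyperplane in P^2 pulls back to a degree-2 form on P^1, which has 2 zeros,
so the curve meets a general hyperplane in 2 points. Degree = 2.

2


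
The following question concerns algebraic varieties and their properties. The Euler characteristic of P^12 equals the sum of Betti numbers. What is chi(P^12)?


The complex projective space P^12 has one cell in each even real dimension 0, 2, ..., 24.
The cohomology groups are H^{2k}(P^12) = Z for k = 0,...,12, and 0 otherwise.
Euler characteristic = sum of Betti numbers = 1 per even-dimensional cohomology group.
chi(P^12) = 12 + 1 = 13

13


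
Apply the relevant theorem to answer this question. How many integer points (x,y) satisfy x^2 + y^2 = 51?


Systematically check integer values of x where x^2 <= 51.
For each valid x, check if 51 - x^2 is a perfect square.
Total integer solutions found: 0

0


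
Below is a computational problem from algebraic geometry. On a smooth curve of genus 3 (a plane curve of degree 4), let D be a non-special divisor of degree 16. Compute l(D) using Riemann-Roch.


First, compute the genus of a smooth plane curve of degree 4:
g = (d-1)(d-2)/2 = (4-1)(4-2)/2 = 3
For a non-special divisor D (i.e., h^1(D) = 0), Riemann-Roch gives:
l(D) = deg(D) - g + 1
Since deg(D) = 16 >= 2g - 1 = 5, D is non-special.
l(D) = 16 - 3 + 1 = 14

14


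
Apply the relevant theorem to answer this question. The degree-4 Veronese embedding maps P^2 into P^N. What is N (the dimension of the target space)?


The Veronese embedding v_d: P^n -> P^N maps each point to all
degree-d monomials in n+1 homogeneous coordinates.
N = C(n+d, d) - 1
N = C(2+4, 4) - 1
N = C(6, 4) - 1
C(6, 4) = 15
N = 15 - 1 = 14

14


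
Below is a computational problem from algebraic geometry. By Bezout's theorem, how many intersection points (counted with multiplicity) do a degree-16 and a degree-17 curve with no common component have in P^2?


Bezout's theorem states the intersection count equals the product of degrees.
Intersection count = 16 * 17 = 272

272


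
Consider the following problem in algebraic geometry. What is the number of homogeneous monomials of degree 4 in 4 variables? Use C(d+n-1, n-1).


The number of degree-4 monomials in 4 variables is C(d+n-1, n-1).
= C(4+4-1, 4-1) = C(7, 3)
= 35

35


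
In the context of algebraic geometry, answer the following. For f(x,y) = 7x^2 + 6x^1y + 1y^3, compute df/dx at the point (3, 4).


df/dx = 2*7*x^1 + 1*6*x^0*y
At (3,4): 2*7*3^1 + 1*6*3^0*4
= 42 + 24
= 66

66


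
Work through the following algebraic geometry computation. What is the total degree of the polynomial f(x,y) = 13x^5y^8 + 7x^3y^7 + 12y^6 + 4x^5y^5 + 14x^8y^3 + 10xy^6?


Examine each term for its total degree (sum of exponents).
  Term '13x^5y^8' has total degree 5+8 = 13.
  Term '7x^3y^7' has total degree 3+7 = 10.
  Term '12y^6' has total degree 0+6 = 6.
  Term '4x^5y^5' has total degree 5+5 = 10.
  Term '14x^8y^3' has total degree 8+3 = 11.
  Term '10xy^6' has total degree 1+6 = 7.
The maximum total degree among all terms is 13.

13


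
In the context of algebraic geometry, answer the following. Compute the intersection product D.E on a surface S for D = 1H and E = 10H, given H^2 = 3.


Using bilinearity of the intersection pairing on a surface S:
(aH).(bH) = ab * (H.H)
We have H^2 = 3.
D.E = (1H).(10H) = 1*10*3
= 10*3
= 30

30


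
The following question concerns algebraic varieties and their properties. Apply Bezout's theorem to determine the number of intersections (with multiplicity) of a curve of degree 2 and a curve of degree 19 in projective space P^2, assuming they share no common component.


Bezout's theorem states the intersection count equals the product of degrees.
Intersection count = 2 * 19 = 38

38


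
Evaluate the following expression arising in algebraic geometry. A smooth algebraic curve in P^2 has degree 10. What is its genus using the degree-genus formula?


Using the genus formula for smooth plane curves:
g = (d-1)(d-2)/2
g = (10-1)(10-2)/2
g = 9*8/2
g = 72/2 = 36

36


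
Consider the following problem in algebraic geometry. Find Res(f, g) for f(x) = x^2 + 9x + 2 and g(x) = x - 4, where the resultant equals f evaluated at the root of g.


For Res(f, x - c), we evaluate f at x = c.
f(4) = 4^2 + 9*4 + 2
= 16 + 36 + 2
= 52 + 2 = 54
Res(f, g) = 54

54


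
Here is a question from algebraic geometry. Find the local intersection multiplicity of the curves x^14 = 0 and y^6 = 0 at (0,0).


The intersection multiplicity of V(x^a) and V(y^b) at the origin is:
I(O; V(x^14), V(y^6)) = dim_k(k[x,y]/(x^14, y^6))
A basis for k[x,y]/(x^14, y^6) is the set of monomials x^i * y^j
where 0 <= i < 14 and 0 <= j < 6.
The number of such monomials is 14 * 6 = 84

84


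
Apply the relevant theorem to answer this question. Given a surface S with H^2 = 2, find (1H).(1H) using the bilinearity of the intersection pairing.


Using bilinearity of the intersection pairing on a surface S:
(aH).(bH) = ab * (H.H)
We have H^2 = 2.
D.E = (1H).(1H) = 1*1*2
= 1*2
= 2

2


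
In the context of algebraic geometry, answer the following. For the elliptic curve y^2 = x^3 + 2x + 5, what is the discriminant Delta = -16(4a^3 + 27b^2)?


Compute each component:
4a^3 = 4*2^3 = 4*8 = 32
27b^2 = 27*5^2 = 27*25 = 675
4a^3 + 27b^2 = 32 + 675 = 707
Delta = -16*707 = -11312

-11312


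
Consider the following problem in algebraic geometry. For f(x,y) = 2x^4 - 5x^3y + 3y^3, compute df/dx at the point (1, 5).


df/dx = 4*2*x^3 + 3*(-5)*x^2*y
At (1,5): 4*2*1^3 + 3*(-5)*1^2*5
= 8 - 75
= -67

-67


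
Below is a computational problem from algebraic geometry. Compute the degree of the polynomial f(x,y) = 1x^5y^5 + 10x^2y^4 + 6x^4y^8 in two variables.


Examine each term for its total degree (sum of exponents).
  Term '1x^5y^5' has total degree 5+5 = 10.
  Term '10x^2y^4' has total degree 2+4 = 6.
  Term '6x^4y^8' has total degree 4+8 = 12.
The maximum total degree among all terms is 12.

12


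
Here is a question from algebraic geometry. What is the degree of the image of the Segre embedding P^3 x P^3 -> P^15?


The degree of the Segre variety P^3 x P^3 is C(m+n, m).
= C(6, 3)
= 20

20


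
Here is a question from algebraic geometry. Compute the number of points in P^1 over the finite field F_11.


P^1(F_11) has (q^(n+1) - 1)/(q - 1) points.
= 11^1 + 11^0
= 11 + 1
= 12

12


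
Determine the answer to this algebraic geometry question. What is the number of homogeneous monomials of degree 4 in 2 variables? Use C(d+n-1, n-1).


The number of degree-4 monomials in 2 variables is C(d+n-1, n-1).
= C(4+2-1, 2-1) = C(5, 1)
= 5

5


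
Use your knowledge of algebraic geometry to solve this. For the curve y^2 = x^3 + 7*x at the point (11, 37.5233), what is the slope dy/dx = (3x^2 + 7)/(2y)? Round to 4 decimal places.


Using implicit differentiation of y^2 = x^3 + 7*x:
2y * dy/dx = 3x^2 + 7
dy/dx = (3x^2 + 7)/(2y)
Numerator: 3*11^2 + 7 = 370
Denominator: 2*37.5233 = 75.0466
dy/dx = 370/75.0466 = 4.9303

4.9303


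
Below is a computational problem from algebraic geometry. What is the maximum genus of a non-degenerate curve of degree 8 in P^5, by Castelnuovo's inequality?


Castelnuovo's bound: write d - 1 = m(r-1) + epsilon with 0 <= epsilon < r-1.
d - 1 = 8 - 1 = 7
r - 1 = 5 - 1 = 4
7 = 1*4 + 3, so m = 1, epsilon = 3
pi(d, r) = m(m-1)(r-1)/2 + m*epsilon
= 1*0*4/2 + 1*3
= 0/2 + 3
= 0 + 3 = 3

3


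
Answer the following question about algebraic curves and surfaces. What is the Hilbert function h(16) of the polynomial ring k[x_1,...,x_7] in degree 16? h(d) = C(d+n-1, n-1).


The Hilbert function for the polynomial ring in 7 variables is:
h(d) = C(d+n-1, n-1)
h(16) = C(16+7-1, 7-1) = C(22, 6)
= 22! / (6! * 16!)
= 74613

74613


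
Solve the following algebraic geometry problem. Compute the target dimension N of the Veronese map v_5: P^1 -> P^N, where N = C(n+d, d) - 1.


The Veronese embedding v_d: P^n -> P^N maps each point to all
degree-d monomials in n+1 homogeneous coordinates.
N = C(n+d, d) - 1
N = C(1+5, 5) - 1
N = C(6, 5) - 1
C(6, 5) = 6
N = 6 - 1 = 5

5


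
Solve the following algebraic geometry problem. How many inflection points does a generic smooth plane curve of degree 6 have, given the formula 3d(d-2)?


For a general smooth plane curve C of degree d, the inflection points are
the intersection of C with its Hessian curve, which has degree 3(d-2).
By Bezout, the total intersection number is d * 3(d-2) = 6 * 12 = 72.
For a general curve every flex is ordinary, so each contributes
multiplicity 1 to C·Hess(C), and the number of distinct inflection
points is 3d(d-2).
Inflection points = 3*6*(6-2) = 3*6*4 = 72

72


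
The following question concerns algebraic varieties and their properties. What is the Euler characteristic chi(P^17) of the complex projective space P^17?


The complex projective space P^17 has one cell in each even real dimension 0, 2, ..., 34.
The cohomology groups are H^{2k}(P^17) = Z for k = 0,...,17, and 0 otherwise.
Euler characteristic = sum of Betti numbers = 1 per even-dimensional cohomology group.
chi(P^17) = 17 + 1 = 18

18


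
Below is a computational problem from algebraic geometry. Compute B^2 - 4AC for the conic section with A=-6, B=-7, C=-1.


The discriminant of a conic Ax^2 + Bxy + Cy^2 + ... = 0 is B^2 - 4AC.
B^2 = (-7)^2 = 49
4AC = 4*(-6)*(-1) = 24
Discriminant = 49 - 24 = 25

25


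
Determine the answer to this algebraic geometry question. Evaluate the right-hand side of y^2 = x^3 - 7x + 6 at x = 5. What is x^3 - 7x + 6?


Compute x^3 - 7x + 6 at x = 5:
x^3 = 5^3 = 125
(-7)*x = (-7)*5 = -35
Sum: 125 - 35 + 6 = 96

96


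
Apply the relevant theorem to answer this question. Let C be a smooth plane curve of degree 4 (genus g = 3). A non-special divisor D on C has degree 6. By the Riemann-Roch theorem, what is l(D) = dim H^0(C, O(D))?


First, compute the genus of a smooth plane curve of degree 4:
g = (d-1)(d-2)/2 = (4-1)(4-2)/2 = 3
For a non-special divisor D (i.e., h^1(D) = 0), Riemann-Roch gives:
l(D) = deg(D) - g + 1
Since deg(D) = 6 >= 2g - 1 = 5, D is non-special.
l(D) = 6 - 3 + 1 = 4

4


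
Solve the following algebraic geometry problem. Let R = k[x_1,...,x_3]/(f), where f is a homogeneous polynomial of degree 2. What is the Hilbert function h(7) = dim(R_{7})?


For R = k[x_1,...,x_n]/(f) with f homogeneous of degree e:
The Hilbert series is (1 - t^e)/(1 - t)^n.
So h(d) = C(d+n-1, n-1) - C(d-e+n-1, n-1) for d >= e.
With n=3, e=2, d=7:
C(7+3-1, 3-1) = C(9, 2) = 36
C(7-2+3-1, 3-1) = C(7, 2) = 21
h(7) = 36 - 21 = 15

15


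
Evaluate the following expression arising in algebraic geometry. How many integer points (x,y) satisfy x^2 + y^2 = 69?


Systematically check integer values of x where x^2 <= 69.
For each valid x, check if 69 - x^2 is a perfect square.
Total integer solutions found: 0

0


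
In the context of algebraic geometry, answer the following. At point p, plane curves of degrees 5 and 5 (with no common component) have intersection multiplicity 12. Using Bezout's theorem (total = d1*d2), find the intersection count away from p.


By Bezout's theorem, the total intersection number is d1 * d2.
Total = 5 * 5 = 25
Intersection multiplicity at p = 12
Remaining intersections = 25 - 12 = 13

13


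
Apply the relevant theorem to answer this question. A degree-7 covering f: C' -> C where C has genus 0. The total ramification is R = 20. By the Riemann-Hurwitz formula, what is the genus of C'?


Riemann-Hurwitz formula: 2g' - 2 = d(2g - 2) + R
Given: d = 7, g = 0, R = 20
2g' - 2 = 7*(2*0 - 2) + 20
2g' - 2 = 7*(-2) + 20
2g' - 2 = -14 + 20 = 6
2g' = 8
g' = 4

4


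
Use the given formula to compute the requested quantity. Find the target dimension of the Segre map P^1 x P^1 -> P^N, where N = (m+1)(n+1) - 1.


The Segre embedding maps P^m x P^n into P^N via
all products of coordinates from each factor.
N = (m+1)(n+1) - 1
N = (1+1)(1+1) - 1
N = 2*2 - 1
N = 4 - 1 = 3

3


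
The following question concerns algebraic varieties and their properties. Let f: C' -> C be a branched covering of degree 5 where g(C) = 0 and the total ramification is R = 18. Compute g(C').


Riemann-Hurwitz formula: 2g' - 2 = d(2g - 2) + R
Given: d = 5, g = 0, R = 18
2g' - 2 = 5*(2*0 - 2) + 18
2g' - 2 = 5*(-2) + 18
2g' - 2 = -10 + 18 = 8
2g' = 10
g' = 5

5


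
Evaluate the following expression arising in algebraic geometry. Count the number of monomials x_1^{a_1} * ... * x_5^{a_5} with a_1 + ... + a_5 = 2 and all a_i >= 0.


The number of degree-2 monomials in 5 variables is C(d+n-1, n-1).
= C(2+5-1, 5-1) = C(6, 4)
= 15

15


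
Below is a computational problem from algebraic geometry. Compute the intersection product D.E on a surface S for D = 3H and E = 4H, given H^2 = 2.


Using bilinearity of the intersection pairing on a surface S:
(aH).(bH) = ab * (H.H)
We have H^2 = 2.
D.E = (3H).(4H) = 3*4*2
= 12*2
= 24

24


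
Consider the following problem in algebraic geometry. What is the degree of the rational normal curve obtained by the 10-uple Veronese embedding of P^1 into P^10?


The rational normal curve in P^10 is the image of P^1 under the 10-uple Veronese.
A general hyperplane in P^10 pulls back to a degree-10 form on P^1, which has 10 zeros,
so the curve meets a general hyperplane in 10 points. Degree = 10.

10


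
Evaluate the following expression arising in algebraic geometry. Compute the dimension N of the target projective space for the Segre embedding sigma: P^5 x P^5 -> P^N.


The Segre embedding maps P^m x P^n into P^N via
all products of coordinates from each factor.
N = (m+1)(n+1) - 1
N = (5+1)(5+1) - 1
N = 6*6 - 1
N = 36 - 1 = 35

35


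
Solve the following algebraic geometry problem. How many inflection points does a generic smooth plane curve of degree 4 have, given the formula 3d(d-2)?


For a general smooth plane curve C of degree d, the inflection points are
the intersection of C with its Hessian curve, which has degree 3(d-2).
By Bezout, the total intersection number is d * 3(d-2) = 4 * 6 = 24.
For a general curve every flex is ordinary, so each contributes
multiplicity 1 to C·Hess(C), and the number of distinct inflection
points is 3d(d-2).
Inflection points = 3*4*(4-2) = 3*4*2 = 24

24


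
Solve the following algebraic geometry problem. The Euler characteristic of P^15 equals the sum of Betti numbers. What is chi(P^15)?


The complex projective space P^15 has one cell in each even real dimension 0, 2, ..., 30.
The cohomology groups are H^{2k}(P^15) = Z for k = 0,...,15, and 0 otherwise.
Euler characteristic = sum of Betti numbers = 1 per even-dimensional cohomology group.
chi(P^15) = 15 + 1 = 16

16


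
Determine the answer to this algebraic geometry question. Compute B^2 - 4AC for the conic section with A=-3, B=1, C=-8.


The discriminant of a conic Ax^2 + Bxy + Cy^2 + ... = 0 is B^2 - 4AC.
B^2 = 1^2 = 1
4AC = 4*(-3)*(-8) = 96
Discriminant = 1 - 96 = -95

-95


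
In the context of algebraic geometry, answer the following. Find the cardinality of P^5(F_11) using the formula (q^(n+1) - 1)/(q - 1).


P^5(F_11) has (q^(n+1) - 1)/(q - 1) points.
= 11^5 + 11^4 + 11^3 + 11^2 + 11^1 + 11^0
= 161051 + 14641 + 1331 + 121 + 11 + 1
= 177156

177156


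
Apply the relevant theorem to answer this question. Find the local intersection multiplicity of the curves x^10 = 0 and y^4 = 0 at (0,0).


The intersection multiplicity of V(x^a) and V(y^b) at the origin is:
I(O; V(x^10), V(y^4)) = dim_k(k[x,y]/(x^10, y^4))
A basis for k[x,y]/(x^10, y^4) is the set of monomials x^i * y^j
where 0 <= i < 10 and 0 <= j < 4.
The number of such monomials is 10 * 4 = 40

40
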